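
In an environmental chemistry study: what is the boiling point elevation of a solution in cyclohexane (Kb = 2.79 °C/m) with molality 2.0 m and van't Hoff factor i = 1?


ΔTb = Kb × m × i
= 2.79 × 2.0 × 1
= 5.58 °C

5.58 °C


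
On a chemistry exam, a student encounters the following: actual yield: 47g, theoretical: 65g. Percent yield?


% yield = actual/theoretical × 100
= 47/65 × 100
= 72.31%

72.31%


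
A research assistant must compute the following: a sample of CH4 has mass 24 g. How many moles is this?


M(CH4) = 16.04 g/mol
n = mass/M = 24/16.04 = 1.4963 mol

1.4963 mol


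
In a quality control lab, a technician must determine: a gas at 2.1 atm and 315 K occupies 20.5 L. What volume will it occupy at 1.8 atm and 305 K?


P1V1/T1 = P2V2/T2
V2 = P1V1T2/(T1P2)
= 2.1×20.5×305/(315×1.8)
= 23.157 L

23.157 L


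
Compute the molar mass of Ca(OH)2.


M(Ca(OH)2) = 1×40.08 + 2×16.0 + 2×1.008
= 40.08 + 32.0 + 2.02
= 74.1 g/mol

74.1 g/mol


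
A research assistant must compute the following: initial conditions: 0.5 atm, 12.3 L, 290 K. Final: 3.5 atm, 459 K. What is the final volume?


P1V1/T1 = P2V2/T2
V2 = P1V1T2/(T1P2)
= 0.5×12.3×459/(290×3.5)
= 2.781 L

2.781 L


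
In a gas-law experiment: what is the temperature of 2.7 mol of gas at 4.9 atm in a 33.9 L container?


PV = nRT  (R = 0.08206 L·atm/(mol·K))
T = PV/(nR) = 4.9×33.9/(2.7×0.08206)
= 166.11/0.221562
= 749.72 K

749.72 K


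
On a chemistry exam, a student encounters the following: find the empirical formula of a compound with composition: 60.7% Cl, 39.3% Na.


Assume 100 g sample. Moles of each element:
  Cl: 60.7/35.45 = 1.712 mol
  Na: 39.3/22.99 = 1.709 mol
Divide by smallest (1.709):
  Cl: 1.712/1.709 = 1.0
  Na: 1.709/1.709 = 1.0
Empirical formula: NaCl

NaCl


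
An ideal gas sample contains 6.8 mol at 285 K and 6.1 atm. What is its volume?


PV = nRT  (R = 0.08206 L·atm/(mol·K))
V = nRT/P = 6.8×0.08206×285/6.1
= 26.071 L

26.071 L


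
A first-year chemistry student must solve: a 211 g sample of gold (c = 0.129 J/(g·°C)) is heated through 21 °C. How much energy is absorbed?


q = mcΔT = 211 × 0.129 × 21
= 571.60 J

571.60 J


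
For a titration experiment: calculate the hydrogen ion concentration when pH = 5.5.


[H+] = 10^(-pH) = 10^(-5.5)
= 3.16×10^-6 M

3.16×10^-6 M


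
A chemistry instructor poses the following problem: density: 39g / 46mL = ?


ρ = mass/volume
= 39/46
= 0.848 g/mL

0.848 g/mL


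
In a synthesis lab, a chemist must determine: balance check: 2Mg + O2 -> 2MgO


Equation: 2Mg + O2 -> 2MgO
Check atoms: Mg: 2=2, O: 2=2
Balanced

Yes, balanced


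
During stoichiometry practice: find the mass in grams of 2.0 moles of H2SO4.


M(H2SO4) = 98.09 g/mol
mass = n × M = 2.0 × 98.09 = 196.18 g

196.18 g


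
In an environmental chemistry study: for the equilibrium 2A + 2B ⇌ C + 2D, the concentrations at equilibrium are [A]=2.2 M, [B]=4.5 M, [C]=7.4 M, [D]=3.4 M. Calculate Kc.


Kc = [C][D]^2/([A]^2[B]^2)
= (7.4^1 × 3.4^2)/(2.2^2 × 4.5^2)
= 85.544/98.01
= 0.8728

0.8728


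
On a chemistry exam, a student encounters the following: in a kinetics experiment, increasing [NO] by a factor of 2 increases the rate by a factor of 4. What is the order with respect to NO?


rate ∝ [NO]^n
2^n = 4 → n = 2
Order in NO: 2

2


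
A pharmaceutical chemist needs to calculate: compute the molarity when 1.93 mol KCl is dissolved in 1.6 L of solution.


M = n/V = 1.93/1.6 = 1.206 mol/L

1.206 M


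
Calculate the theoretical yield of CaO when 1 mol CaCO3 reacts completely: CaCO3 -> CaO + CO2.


Mole ratio CaO:CaCO3 = 1:1
n(CaO) = 1 × 1/1 = 1.000 mol
mass = 1.000 × 56.08 = 56.08 g

56.08 g


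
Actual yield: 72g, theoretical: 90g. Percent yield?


% yield = actual/theoretical × 100
= 72/90 × 100
= 80.0%

80.0%


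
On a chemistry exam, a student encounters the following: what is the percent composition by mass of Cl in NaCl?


M(NaCl) = 1×22.99 + 1×35.45 = 58.44 g/mol
Mass of Cl = 1 × 35.45 = 35.45 g/mol
% Cl = 35.45/58.44 × 100 = 60.66%

60.66%


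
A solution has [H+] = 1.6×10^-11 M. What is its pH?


pH = -log10([H+]) = -log10(1.6×10^-11)
= 11 - log10(1.6)
= 11 - 0.2
= 10.8

10.8


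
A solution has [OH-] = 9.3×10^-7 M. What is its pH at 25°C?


pOH = -log10([OH-]) = -log10(9.3×10^-7)
= 7 - log10(9.3) = 6.03
pH = 14 - pOH = 14 - 6.03 = 7.97

7.97


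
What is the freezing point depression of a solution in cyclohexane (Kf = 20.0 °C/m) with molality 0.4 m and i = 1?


ΔTf = Kf × m × i
= 20.0 × 0.4 × 1
= 8.0 °C

8.0 °C


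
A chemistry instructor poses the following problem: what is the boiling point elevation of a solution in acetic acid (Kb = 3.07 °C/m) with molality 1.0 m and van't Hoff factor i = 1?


ΔTb = Kb × m × i
= 3.07 × 1.0 × 1
= 3.07 °C

3.07 °C


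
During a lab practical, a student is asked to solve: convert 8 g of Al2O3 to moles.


M(Al2O3) = 101.96 g/mol
n = mass/M = 8/101.96 = 0.0785 mol

0.0785 mol


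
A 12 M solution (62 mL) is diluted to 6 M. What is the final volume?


C1V1 = C2V2
12 × 62 = 6 × V2
V2 = 744/6 = 124.0 mL

124.0 mL


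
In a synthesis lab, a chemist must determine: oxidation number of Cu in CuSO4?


Sulfate is -2, so Cu = +2
Oxidation number: +2

+2


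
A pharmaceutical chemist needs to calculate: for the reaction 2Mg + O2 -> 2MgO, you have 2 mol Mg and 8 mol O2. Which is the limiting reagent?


Mole ratio available / coefficient:
  Mg: 2/2 = 1.000
  O2: 8/1 = 8.000
Smaller ratio is limiting.

Mg


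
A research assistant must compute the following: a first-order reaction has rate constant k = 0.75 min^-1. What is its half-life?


t½ = ln2/k = 0.693147/(0.75 min^-1)
= 0.9242 min

0.9242 min


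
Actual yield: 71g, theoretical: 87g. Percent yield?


% yield = actual/theoretical × 100
= 71/87 × 100
= 81.61%

81.61%


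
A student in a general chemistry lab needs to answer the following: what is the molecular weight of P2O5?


M(P2O5) = 2×30.97 + 5×16.0
= 61.94 + 80.0
= 141.94 g/mol

141.94 g/mol


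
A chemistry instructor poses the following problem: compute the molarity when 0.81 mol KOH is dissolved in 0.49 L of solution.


M = n/V = 0.81/0.49 = 1.653 mol/L

1.653 M


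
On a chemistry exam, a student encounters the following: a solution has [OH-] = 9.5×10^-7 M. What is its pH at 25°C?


pOH = -log10([OH-]) = -log10(9.5×10^-7)
= 7 - log10(9.5) = 6.02
pH = 14 - pOH = 14 - 6.02 = 7.98

7.98


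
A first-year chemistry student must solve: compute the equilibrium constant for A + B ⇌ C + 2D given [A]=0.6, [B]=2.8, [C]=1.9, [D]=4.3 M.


Kc = [C][D]^2/([A][B])
= (1.9^1 × 4.3^2)/(0.6^1 × 2.8^1)
= 35.131/1.68
= 20.91

20.91


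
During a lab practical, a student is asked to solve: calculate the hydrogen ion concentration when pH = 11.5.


[H+] = 10^(-pH) = 10^(-11.5)
= 3.16×10^-12 M

3.16×10^-12 M


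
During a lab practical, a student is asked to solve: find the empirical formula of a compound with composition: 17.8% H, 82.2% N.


Assume 100 g sample. Moles of each element:
  H: 17.8/1.008 = 17.659 mol
  N: 82.2/14.01 = 5.867 mol
Divide by smallest (5.867):
  H: 17.659/5.867 = 3.01
  N: 5.867/5.867 = 1.0
Empirical formula: NH3

NH3


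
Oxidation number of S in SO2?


x + 2(-2) = 0, so x = +4
Oxidation number: +4

+4


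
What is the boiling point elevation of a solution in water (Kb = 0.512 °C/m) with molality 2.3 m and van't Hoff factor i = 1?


ΔTb = Kb × m × i
= 0.512 × 2.3 × 1
= 1.1776 °C

1.1776 °C


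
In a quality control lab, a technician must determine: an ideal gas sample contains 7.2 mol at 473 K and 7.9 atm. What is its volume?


PV = nRT  (R = 0.08206 L·atm/(mol·K))
V = nRT/P = 7.2×0.08206×473/7.9
= 35.375 L

35.375 L


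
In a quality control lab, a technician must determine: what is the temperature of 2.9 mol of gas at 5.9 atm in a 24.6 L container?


PV = nRT  (R = 0.08206 L·atm/(mol·K))
T = PV/(nR) = 5.9×24.6/(2.9×0.08206)
= 145.14/0.237974
= 609.90 K

609.90 K


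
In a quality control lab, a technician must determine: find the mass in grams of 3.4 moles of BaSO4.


M(BaSO4) = 233.4 g/mol
mass = n × M = 3.4 × 233.4 = 793.56 g

793.56 g


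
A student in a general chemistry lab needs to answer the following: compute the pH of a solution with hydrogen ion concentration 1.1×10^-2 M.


pH = -log10([H+]) = -log10(1.1×10^-2)
= 2 - log10(1.1)
= 2 - 0.04
= 1.96

1.96


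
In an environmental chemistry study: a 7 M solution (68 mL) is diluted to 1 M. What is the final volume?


C1V1 = C2V2
7 × 68 = 1 × V2
V2 = 476/1 = 476.0 mL

476.0 mL


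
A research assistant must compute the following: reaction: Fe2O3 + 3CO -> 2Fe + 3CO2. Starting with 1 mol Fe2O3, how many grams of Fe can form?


Mole ratio Fe:Fe2O3 = 2:1
n(Fe) = 1 × 2/1 = 2.000 mol
mass = 2.000 × 55.85 = 111.7 g

111.7 g


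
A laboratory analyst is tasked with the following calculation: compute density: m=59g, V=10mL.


ρ = mass/volume
= 59/10
= 5.9 g/mL

5.9 g/mL


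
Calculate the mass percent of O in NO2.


M(NO2) = 1×14.01 + 2×16.0 = 46.01 g/mol
Mass of O = 2 × 16.0 = 32.00 g/mol
% O = 32.00/46.01 × 100 = 69.55%

69.55%


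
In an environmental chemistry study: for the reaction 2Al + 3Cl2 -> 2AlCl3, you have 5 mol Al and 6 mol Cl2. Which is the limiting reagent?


Mole ratio available / coefficient:
  Al: 5/2 = 2.500
  Cl2: 6/3 = 2.000
Smaller ratio is limiting.

Cl2


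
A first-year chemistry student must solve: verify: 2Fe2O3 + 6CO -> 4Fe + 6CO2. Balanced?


Equation: 2Fe2O3 + 6CO -> 4Fe + 6CO2
Check atoms: C: 6=6, Fe: 4=4, O: 12=12
Balanced

Yes, balanced


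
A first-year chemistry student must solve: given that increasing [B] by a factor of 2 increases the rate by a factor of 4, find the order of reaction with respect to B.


rate ∝ [B]^n
2^n = 4 → n = 2
Order in B: 2

2


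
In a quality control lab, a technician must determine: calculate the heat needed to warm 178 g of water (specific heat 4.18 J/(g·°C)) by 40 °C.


q = mcΔT = 178 × 4.18 × 40
= 29761.60 J

29761.60 J


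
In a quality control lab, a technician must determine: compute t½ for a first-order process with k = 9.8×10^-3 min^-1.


t½ = ln2/k = 0.693147/(9.8×10^-3 min^-1)
= 70.73 min

70.73 min


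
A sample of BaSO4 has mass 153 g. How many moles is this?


M(BaSO4) = 233.4 g/mol
n = mass/M = 153/233.4 = 0.6555 mol

0.6555 mol


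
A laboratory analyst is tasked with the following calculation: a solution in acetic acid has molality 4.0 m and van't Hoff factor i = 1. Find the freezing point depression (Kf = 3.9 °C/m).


ΔTf = Kf × m × i
= 3.9 × 4.0 × 1
= 15.6 °C

15.6 °C


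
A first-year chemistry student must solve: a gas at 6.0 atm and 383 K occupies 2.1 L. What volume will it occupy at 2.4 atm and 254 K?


P1V1/T1 = P2V2/T2
V2 = P1V1T2/(T1P2)
= 6.0×2.1×254/(383×2.4)
= 3.482 L

3.482 L


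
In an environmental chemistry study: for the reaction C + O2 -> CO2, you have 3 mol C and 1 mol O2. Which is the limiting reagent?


Mole ratio available / coefficient:
  C: 3/1 = 3.000
  O2: 1/1 = 1.000
Smaller ratio is limiting.

O2


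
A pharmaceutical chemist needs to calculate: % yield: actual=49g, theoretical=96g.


% yield = actual/theoretical × 100
= 49/96 × 100
= 51.04%

51.04%


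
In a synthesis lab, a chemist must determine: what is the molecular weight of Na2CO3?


M(Na2CO3) = 2×22.99 + 1×12.01 + 3×16.0
= 45.98 + 12.01 + 48.0
= 105.99 g/mol

105.99 g/mol


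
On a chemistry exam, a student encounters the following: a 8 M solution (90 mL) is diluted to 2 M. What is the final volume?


C1V1 = C2V2
8 × 90 = 2 × V2
V2 = 720/2 = 360.0 mL

360.0 mL


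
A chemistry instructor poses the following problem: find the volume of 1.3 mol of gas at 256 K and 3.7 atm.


PV = nRT  (R = 0.08206 L·atm/(mol·K))
V = nRT/P = 1.3×0.08206×256/3.7
= 7.381 L

7.381 L


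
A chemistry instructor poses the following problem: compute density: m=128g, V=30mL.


ρ = mass/volume
= 128/30
= 4.267 g/mL

4.267 g/mL


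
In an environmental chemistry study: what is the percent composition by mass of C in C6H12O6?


M(C6H12O6) = 6×12.01 + 12×1.008 + 6×16.0 = 180.156 g/mol
Mass of C = 6 × 12.01 = 72.06 g/mol
% C = 72.06/180.156 × 100 = 40.00%

40.00%


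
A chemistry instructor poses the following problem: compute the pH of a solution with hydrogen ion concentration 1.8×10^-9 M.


pH = -log10([H+]) = -log10(1.8×10^-9)
= 9 - log10(1.8)
= 9 - 0.26
= 8.74

8.74


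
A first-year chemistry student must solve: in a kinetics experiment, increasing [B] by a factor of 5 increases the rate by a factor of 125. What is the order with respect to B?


rate ∝ [B]^n
5^n = 125 → n = 3
Order in B: 3

3


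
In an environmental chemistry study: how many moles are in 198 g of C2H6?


M(C2H6) = 30.07 g/mol
n = mass/M = 198/30.07 = 6.5846 mol

6.5846 mol


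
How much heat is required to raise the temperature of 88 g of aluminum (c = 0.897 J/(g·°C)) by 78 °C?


q = mcΔT = 88 × 0.897 × 78
= 6157.01 J

6157.01 J


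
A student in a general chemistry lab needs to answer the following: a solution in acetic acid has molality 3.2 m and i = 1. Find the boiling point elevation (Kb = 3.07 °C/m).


ΔTb = Kb × m × i
= 3.07 × 3.2 × 1
= 9.824 °C

9.824 °C


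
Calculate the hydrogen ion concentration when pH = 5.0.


[H+] = 10^(-pH) = 10^(-5.0)
= 1.0×10^-5 M

1.0×10^-5 M


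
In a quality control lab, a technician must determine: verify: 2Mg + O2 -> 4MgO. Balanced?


Equation: 2Mg + O2 -> 4MgO
Check atoms: Mg: 2≠4, O: 2≠4
Not balanced

No, not balanced


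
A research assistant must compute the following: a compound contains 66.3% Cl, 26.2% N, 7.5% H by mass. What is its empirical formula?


Assume 100 g sample. Moles of each element:
  Cl: 66.3/35.45 = 1.87 mol
  N: 26.2/14.01 = 1.87 mol
  H: 7.5/1.008 = 7.44 mol
Divide by smallest (1.87):
  Cl: 1.87/1.87 = 1.0
  N: 1.87/1.87 = 1.0
  H: 7.44/1.87 = 3.98
Empirical formula: NH4Cl

NH4Cl


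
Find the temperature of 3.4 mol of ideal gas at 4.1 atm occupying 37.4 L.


PV = nRT  (R = 0.08206 L·atm/(mol·K))
T = PV/(nR) = 4.1×37.4/(3.4×0.08206)
= 153.34/0.279004
= 549.60 K

549.60 K


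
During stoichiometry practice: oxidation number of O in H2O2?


Peroxide: O is -1
Oxidation number: -1

-1


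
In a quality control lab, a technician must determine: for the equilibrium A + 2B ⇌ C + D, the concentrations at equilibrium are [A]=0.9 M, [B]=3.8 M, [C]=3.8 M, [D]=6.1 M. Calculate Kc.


Kc = [C][D]/([A][B]^2)
= (3.8^1 × 6.1^1)/(0.9^1 × 3.8^2)
= 23.18/12.996
= 1.784

1.784


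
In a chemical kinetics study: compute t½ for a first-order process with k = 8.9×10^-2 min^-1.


t½ = ln2/k = 0.693147/(8.9×10^-2 min^-1)
= 7.788 min

7.788 min


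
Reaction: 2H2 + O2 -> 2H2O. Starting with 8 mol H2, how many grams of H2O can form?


Mole ratio H2O:H2 = 2:2
n(H2O) = 8 × 2/2 = 8.000 mol
mass = 8.000 × 18.02 = 144.16 g

144.16 g


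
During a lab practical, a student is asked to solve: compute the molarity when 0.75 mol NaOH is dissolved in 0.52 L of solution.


M = n/V = 0.75/0.52 = 1.442 mol/L

1.442 M


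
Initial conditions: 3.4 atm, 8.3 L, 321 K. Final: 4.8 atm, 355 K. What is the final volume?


P1V1/T1 = P2V2/T2
V2 = P1V1T2/(T1P2)
= 3.4×8.3×355/(321×4.8)
= 6.502 L

6.502 L


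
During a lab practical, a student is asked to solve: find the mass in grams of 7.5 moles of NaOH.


M(NaOH) = 40.0 g/mol
mass = n × M = 7.5 × 40.0 = 300.00 g

300.00 g


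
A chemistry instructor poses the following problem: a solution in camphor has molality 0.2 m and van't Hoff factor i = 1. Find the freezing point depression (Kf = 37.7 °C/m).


ΔTf = Kf × m × i
= 37.7 × 0.2 × 1
= 7.54 °C

7.54 °C


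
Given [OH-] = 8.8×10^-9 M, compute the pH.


pOH = -log10([OH-]) = -log10(8.8×10^-9)
= 9 - log10(8.8) = 8.06
pH = 14 - pOH = 14 - 8.06 = 5.94

5.94


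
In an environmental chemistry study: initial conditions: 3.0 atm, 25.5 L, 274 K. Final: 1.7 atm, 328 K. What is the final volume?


P1V1/T1 = P2V2/T2
V2 = P1V1T2/(T1P2)
= 3.0×25.5×328/(274×1.7)
= 53.869 L

53.869 L


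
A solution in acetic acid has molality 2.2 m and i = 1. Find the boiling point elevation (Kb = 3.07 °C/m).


ΔTb = Kb × m × i
= 3.07 × 2.2 × 1
= 6.754 °C

6.754 °C


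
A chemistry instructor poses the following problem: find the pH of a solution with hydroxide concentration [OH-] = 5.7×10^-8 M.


pOH = -log10([OH-]) = -log10(5.7×10^-8)
= 8 - log10(5.7) = 7.24
pH = 14 - pOH = 14 - 7.24 = 6.76

6.76


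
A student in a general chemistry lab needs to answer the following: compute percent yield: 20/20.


% yield = actual/theoretical × 100
= 20/20 × 100
= 100.0%

100.0%


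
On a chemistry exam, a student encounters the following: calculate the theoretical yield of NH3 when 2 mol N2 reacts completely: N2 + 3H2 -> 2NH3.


Mole ratio NH3:N2 = 2:1
n(NH3) = 2 × 2/1 = 4.000 mol
mass = 4.000 × 17.03 = 68.12 g

68.12 g


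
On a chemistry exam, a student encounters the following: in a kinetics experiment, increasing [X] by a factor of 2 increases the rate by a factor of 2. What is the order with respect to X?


rate ∝ [X]^n
2^n = 2 → n = 1
Order in X: 1

1


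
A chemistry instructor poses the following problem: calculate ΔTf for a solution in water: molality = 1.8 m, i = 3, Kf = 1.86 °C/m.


ΔTf = Kf × m × i
= 1.86 × 1.8 × 3
= 10.044 °C

10.044 °C


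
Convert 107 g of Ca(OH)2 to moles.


M(Ca(OH)2) = 74.1 g/mol
n = mass/M = 107/74.1 = 1.444 mol

1.444 mol


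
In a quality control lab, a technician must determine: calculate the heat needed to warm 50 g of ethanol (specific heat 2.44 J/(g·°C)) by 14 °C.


q = mcΔT = 50 × 2.44 × 14
= 1708.00 J

1708.00 J


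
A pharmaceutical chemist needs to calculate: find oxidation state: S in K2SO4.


2(+1) + x + 4(-2) = 0, so x = +6
Oxidation number: +6

+6


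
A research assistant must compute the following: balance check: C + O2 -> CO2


Equation: C + O2 -> CO2
Check atoms: C: 1=1, O: 2=2
Balanced

Yes, balanced


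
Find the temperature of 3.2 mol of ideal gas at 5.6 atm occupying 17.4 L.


PV = nRT  (R = 0.08206 L·atm/(mol·K))
T = PV/(nR) = 5.6×17.4/(3.2×0.08206)
= 97.44/0.262592
= 371.07 K

371.07 K


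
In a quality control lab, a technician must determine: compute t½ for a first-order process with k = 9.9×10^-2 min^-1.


t½ = ln2/k = 0.693147/(9.9×10^-2 min^-1)
= 7.001 min

7.001 min


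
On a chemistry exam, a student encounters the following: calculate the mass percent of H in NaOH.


M(NaOH) = 1×22.99 + 1×16.0 + 1×1.008 = 39.998 g/mol
Mass of H = 1 × 1.008 = 1.008 g/mol
% H = 1.008/39.998 × 100 = 2.52%

2.52%


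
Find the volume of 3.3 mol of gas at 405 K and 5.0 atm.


PV = nRT  (R = 0.08206 L·atm/(mol·K))
V = nRT/P = 3.3×0.08206×405/5.0
= 21.935 L

21.935 L


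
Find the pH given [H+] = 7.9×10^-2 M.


pH = -log10([H+]) = -log10(7.9×10^-2)
= 2 - log10(7.9)
= 2 - 0.9
= 1.1

1.1


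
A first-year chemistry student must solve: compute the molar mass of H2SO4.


M(H2SO4) = 2×1.008 + 1×32.07 + 4×16.0
= 2.02 + 32.07 + 64.0
= 98.09 g/mol

98.09 g/mol


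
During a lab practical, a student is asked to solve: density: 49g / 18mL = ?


ρ = mass/volume
= 49/18
= 2.722 g/mL

2.722 g/mL


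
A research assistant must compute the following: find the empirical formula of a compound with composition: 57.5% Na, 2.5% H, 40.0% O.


Assume 100 g sample. Moles of each element:
  Na: 57.5/22.99 = 2.501 mol
  H: 2.5/1.008 = 2.48 mol
  O: 40.0/16.0 = 2.5 mol
Divide by smallest (2.48):
  Na: 2.501/2.48 = 1.01
  H: 2.48/2.48 = 1.0
  O: 2.5/2.48 = 1.01
Empirical formula: NaOH

NaOH


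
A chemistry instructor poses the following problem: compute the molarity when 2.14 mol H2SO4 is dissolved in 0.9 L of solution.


M = n/V = 2.14/0.9 = 2.378 mol/L

2.378 M


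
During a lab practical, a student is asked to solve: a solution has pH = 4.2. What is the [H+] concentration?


[H+] = 10^(-pH) = 10^(-4.2)
= 6.31×10^-5 M

6.31×10^-5 M


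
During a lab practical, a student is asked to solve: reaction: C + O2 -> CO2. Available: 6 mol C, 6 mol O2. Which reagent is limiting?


Mole ratio available / coefficient:
  C: 6/1 = 6.000
  O2: 6/1 = 6.000
Smaller ratio is limiting.

neither (stoichiometric); C and O2 are fully consumed


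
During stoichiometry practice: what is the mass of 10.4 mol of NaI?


M(NaI) = 149.89 g/mol
mass = n × M = 10.4 × 149.89 = 1558.86 g

1558.86 g


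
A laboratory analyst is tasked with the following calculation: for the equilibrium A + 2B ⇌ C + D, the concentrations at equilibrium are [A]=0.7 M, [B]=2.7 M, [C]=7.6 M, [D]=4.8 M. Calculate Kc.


Kc = [C][D]/([A][B]^2)
= (7.6^1 × 4.8^1)/(0.7^1 × 2.7^2)
= 36.48/5.103
= 7.149

7.149


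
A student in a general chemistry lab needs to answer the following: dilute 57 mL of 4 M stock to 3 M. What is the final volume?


C1V1 = C2V2
4 × 57 = 3 × V2
V2 = 228/3 = 76.0 mL

76.0 mL


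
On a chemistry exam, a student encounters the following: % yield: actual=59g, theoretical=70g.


% yield = actual/theoretical × 100
= 59/70 × 100
= 84.29%

84.29%


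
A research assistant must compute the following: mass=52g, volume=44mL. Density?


ρ = mass/volume
= 52/44
= 1.182 g/mL

1.182 g/mL


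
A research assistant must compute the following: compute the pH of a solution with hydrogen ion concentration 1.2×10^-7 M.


pH = -log10([H+]) = -log10(1.2×10^-7)
= 7 - log10(1.2)
= 7 - 0.08
= 6.92

6.92


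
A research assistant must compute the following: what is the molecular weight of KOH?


M(KOH) = 1×39.1 + 1×16.0 + 1×1.008
= 39.1 + 16.0 + 1.01
= 56.11 g/mol

56.11 g/mol


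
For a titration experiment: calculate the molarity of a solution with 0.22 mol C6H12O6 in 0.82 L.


M = n/V = 0.22/0.82 = 0.268 mol/L

0.268 M


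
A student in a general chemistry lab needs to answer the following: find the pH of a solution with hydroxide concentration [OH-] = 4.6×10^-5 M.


pOH = -log10([OH-]) = -log10(4.6×10^-5)
= 5 - log10(4.6) = 4.34
pH = 14 - pOH = 14 - 4.34 = 9.66

9.66


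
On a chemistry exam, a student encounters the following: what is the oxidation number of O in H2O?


O is usually -2
Oxidation number: -2

-2


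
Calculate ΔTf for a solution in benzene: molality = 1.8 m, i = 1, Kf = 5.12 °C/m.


ΔTf = Kf × m × i
= 5.12 × 1.8 × 1
= 9.216 °C

9.216 °C


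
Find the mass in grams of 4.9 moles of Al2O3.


M(Al2O3) = 101.96 g/mol
mass = n × M = 4.9 × 101.96 = 499.60 g

499.60 g


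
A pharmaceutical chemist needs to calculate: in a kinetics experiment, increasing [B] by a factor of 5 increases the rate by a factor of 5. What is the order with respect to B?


rate ∝ [B]^n
5^n = 5 → n = 1
Order in B: 1

1


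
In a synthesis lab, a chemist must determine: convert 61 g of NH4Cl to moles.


M(NH4Cl) = 53.49 g/mol
n = mass/M = 61/53.49 = 1.1404 mol

1.1404 mol


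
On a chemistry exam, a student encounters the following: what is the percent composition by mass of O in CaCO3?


M(CaCO3) = 1×40.08 + 1×12.01 + 3×16.0 = 100.09 g/mol
Mass of O = 3 × 16.0 = 48.00 g/mol
% O = 48.00/100.09 × 100 = 47.96%

47.96%


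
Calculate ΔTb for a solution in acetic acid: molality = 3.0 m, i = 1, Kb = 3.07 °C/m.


ΔTb = Kb × m × i
= 3.07 × 3.0 × 1
= 9.21 °C

9.21 °C


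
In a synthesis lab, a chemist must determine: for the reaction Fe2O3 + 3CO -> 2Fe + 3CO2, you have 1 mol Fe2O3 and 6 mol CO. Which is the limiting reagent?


Mole ratio available / coefficient:
  Fe2O3: 1/1 = 1.000
  CO: 6/3 = 2.000
Smaller ratio is limiting.

Fe2O3


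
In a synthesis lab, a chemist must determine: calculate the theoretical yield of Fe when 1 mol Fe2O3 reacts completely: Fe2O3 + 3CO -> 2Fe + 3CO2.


Mole ratio Fe:Fe2O3 = 2:1
n(Fe) = 1 × 2/1 = 2.000 mol
mass = 2.000 × 55.85 = 111.7 g

111.7 g


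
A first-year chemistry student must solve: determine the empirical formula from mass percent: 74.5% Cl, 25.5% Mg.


Assume 100 g sample. Moles of each element:
  Cl: 74.5/35.45 = 2.102 mol
  Mg: 25.5/24.31 = 1.049 mol
Divide by smallest (1.049):
  Cl: 2.102/1.049 = 2.0
  Mg: 1.049/1.049 = 1.0
Empirical formula: MgCl2

MgCl2


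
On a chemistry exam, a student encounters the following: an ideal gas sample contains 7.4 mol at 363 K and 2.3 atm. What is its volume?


PV = nRT  (R = 0.08206 L·atm/(mol·K))
V = nRT/P = 7.4×0.08206×363/2.3
= 95.839 L

95.839 L


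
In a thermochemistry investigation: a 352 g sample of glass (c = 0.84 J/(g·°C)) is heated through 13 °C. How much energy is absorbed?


q = mcΔT = 352 × 0.84 × 13
= 3843.84 J

3843.84 J


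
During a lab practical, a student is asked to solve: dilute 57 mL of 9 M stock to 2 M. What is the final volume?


C1V1 = C2V2
9 × 57 = 2 × V2
V2 = 513/2 = 256.5 mL

256.5 mL


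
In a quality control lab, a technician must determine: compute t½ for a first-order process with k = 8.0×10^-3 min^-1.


t½ = ln2/k = 0.693147/(8.0×10^-3 min^-1)
= 86.64 min

86.64 min


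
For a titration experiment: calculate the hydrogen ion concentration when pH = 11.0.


[H+] = 10^(-pH) = 10^(-11.0)
= 1.0×10^-11 M

1.0×10^-11 M


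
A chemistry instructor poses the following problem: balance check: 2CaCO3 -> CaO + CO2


Equation: 2CaCO3 -> CaO + CO2
Check atoms: C: 2≠1, Ca: 2≠1, O: 6≠3
Not balanced

No, not balanced


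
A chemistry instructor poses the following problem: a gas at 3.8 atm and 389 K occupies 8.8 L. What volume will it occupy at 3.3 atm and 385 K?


P1V1/T1 = P2V2/T2
V2 = P1V1T2/(T1P2)
= 3.8×8.8×385/(389×3.3)
= 10.029 L

10.029 L


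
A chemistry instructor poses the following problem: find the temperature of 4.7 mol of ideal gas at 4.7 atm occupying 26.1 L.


PV = nRT  (R = 0.08206 L·atm/(mol·K))
T = PV/(nR) = 4.7×26.1/(4.7×0.08206)
= 122.67/0.385682
= 318.06 K

318.06 K


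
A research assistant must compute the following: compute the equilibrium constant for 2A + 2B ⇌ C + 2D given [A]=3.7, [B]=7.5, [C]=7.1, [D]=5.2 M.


Kc = [C][D]^2/([A]^2[B]^2)
= (7.1^1 × 5.2^2)/(3.7^2 × 7.5^2)
= 191.984/770.0625
= 0.2493

0.2493


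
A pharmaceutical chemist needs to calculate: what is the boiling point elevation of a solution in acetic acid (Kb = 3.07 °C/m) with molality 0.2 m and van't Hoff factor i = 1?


ΔTb = Kb × m × i
= 3.07 × 0.2 × 1
= 0.614 °C

0.614 °C


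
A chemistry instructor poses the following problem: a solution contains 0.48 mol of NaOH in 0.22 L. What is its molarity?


M = n/V = 0.48/0.22 = 2.182 mol/L

2.182 M


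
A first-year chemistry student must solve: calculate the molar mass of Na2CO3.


M(Na2CO3) = 2×22.99 + 1×12.01 + 3×16.0
= 45.98 + 12.01 + 48.0
= 105.99 g/mol

105.99 g/mol


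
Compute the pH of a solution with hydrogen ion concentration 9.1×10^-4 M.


pH = -log10([H+]) = -log10(9.1×10^-4)
= 4 - log10(9.1)
= 4 - 0.96
= 3.04

3.04


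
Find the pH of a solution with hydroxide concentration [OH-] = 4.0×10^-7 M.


pOH = -log10([OH-]) = -log10(4.0×10^-7)
= 7 - log10(4.0) = 6.4
pH = 14 - pOH = 14 - 6.4 = 7.6

7.6


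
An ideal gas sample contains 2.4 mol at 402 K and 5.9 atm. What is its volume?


PV = nRT  (R = 0.08206 L·atm/(mol·K))
V = nRT/P = 2.4×0.08206×402/5.9
= 13.419 L

13.419 L


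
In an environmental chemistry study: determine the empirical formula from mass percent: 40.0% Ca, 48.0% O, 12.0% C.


Assume 100 g sample. Moles of each element:
  Ca: 40.0/40.08 = 0.998 mol
  O: 48.0/16.0 = 3.0 mol
  C: 12.0/12.01 = 0.999 mol
Divide by smallest (0.998):
  Ca: 0.998/0.998 = 1.0
  O: 3.0/0.998 = 3.01
  C: 0.999/0.998 = 1.0
Empirical formula: CaCO3

CaCO3


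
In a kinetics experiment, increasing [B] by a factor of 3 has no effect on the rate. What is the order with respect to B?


rate ∝ [B]^n
rate ∝ [B]^0
Order in B: 0

0


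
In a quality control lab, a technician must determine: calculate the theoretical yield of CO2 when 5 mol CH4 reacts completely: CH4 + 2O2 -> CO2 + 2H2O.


Mole ratio CO2:CH4 = 1:1
n(CO2) = 5 × 1/1 = 5.000 mol
mass = 5.000 × 44.01 = 220.05 g

220.05 g


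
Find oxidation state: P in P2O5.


2x + 5(-2) = 0, so x = +5
Oxidation number: +5

+5


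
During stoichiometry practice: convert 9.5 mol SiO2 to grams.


M(SiO2) = 60.09 g/mol
mass = n × M = 9.5 × 60.09 = 570.86 g

570.86 g


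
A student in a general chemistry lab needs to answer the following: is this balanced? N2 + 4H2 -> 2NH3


Equation: N2 + 4H2 -> 2NH3
Check atoms: H: 8≠6, N: 2=2
Not balanced

No, not balanced


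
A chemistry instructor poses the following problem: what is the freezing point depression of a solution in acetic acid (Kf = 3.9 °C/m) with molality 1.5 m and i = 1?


ΔTf = Kf × m × i
= 3.9 × 1.5 × 1
= 5.85 °C

5.85 °C


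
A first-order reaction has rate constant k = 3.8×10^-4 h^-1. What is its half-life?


t½ = ln2/k = 0.693147/(3.8×10^-4 h^-1)
= 1824 h

1824 h


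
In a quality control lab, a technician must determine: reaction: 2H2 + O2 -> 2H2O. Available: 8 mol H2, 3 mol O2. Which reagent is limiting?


Mole ratio available / coefficient:
  H2: 8/2 = 4.000
  O2: 3/1 = 3.000
Smaller ratio is limiting.

O2


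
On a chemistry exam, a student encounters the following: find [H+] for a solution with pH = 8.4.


[H+] = 10^(-pH) = 10^(-8.4)
= 3.98×10^-9 M

3.98×10^-9 M


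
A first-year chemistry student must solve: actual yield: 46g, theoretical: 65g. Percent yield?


% yield = actual/theoretical × 100
= 46/65 × 100
= 70.77%

70.77%


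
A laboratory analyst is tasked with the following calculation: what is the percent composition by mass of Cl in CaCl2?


M(CaCl2) = 1×40.08 + 2×35.45 = 110.98 g/mol
Mass of Cl = 2 × 35.45 = 70.90 g/mol
% Cl = 70.90/110.98 × 100 = 63.89%

63.89%


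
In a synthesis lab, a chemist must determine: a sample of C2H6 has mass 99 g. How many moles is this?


M(C2H6) = 30.07 g/mol
n = mass/M = 99/30.07 = 3.2923 mol

3.2923 mol


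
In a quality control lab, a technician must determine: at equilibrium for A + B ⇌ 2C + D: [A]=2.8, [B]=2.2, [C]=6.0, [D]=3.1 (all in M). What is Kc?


Kc = [C]^2[D]/([A][B])
= (6.0^2 × 3.1^1)/(2.8^1 × 2.2^1)
= 111.6/6.16
= 18.12

18.12


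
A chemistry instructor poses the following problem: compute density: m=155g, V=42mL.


ρ = mass/volume
= 155/42
= 3.69 g/mL

3.69 g/mL


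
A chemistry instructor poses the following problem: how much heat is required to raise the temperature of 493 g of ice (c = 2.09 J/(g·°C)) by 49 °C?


q = mcΔT = 493 × 2.09 × 49
= 50488.13 J

50488.13 J


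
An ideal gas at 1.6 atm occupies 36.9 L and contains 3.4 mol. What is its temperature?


PV = nRT  (R = 0.08206 L·atm/(mol·K))
T = PV/(nR) = 1.6×36.9/(3.4×0.08206)
= 59.04/0.279004
= 211.61 K

211.61 K


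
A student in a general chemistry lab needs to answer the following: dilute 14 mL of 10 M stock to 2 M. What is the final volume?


C1V1 = C2V2
10 × 14 = 2 × V2
V2 = 140/2 = 70.0 mL

70.0 mL


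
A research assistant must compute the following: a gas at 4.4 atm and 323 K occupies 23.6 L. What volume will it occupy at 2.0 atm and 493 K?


P1V1/T1 = P2V2/T2
V2 = P1V1T2/(T1P2)
= 4.4×23.6×493/(323×2.0)
= 79.246 L

79.246 L


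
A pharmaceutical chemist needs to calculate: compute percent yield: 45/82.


% yield = actual/theoretical × 100
= 45/82 × 100
= 54.88%

54.88%


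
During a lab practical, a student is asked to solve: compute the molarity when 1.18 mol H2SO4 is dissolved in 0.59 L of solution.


M = n/V = 1.18/0.59 = 2.000 mol/L

2.000 M


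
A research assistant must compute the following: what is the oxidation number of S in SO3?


x + 3(-2) = 0, so x = +6
Oxidation number: +6

+6


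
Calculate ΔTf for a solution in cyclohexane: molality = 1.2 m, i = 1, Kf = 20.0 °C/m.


ΔTf = Kf × m × i
= 20.0 × 1.2 × 1
= 24.0 °C

24.0 °C


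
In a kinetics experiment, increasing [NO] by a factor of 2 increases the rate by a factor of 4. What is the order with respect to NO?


rate ∝ [NO]^n
2^n = 4 → n = 2
Order in NO: 2

2


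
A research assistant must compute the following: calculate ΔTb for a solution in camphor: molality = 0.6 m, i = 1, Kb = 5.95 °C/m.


ΔTb = Kb × m × i
= 5.95 × 0.6 × 1
= 3.57 °C

3.57 °C


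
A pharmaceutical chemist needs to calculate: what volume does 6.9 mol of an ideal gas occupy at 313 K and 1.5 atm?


PV = nRT  (R = 0.08206 L·atm/(mol·K))
V = nRT/P = 6.9×0.08206×313/1.5
= 118.15 L

118.15 L


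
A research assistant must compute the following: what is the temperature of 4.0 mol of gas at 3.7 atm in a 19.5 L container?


PV = nRT  (R = 0.08206 L·atm/(mol·K))
T = PV/(nR) = 3.7×19.5/(4.0×0.08206)
= 72.15/0.328240
= 219.81 K

219.81 K


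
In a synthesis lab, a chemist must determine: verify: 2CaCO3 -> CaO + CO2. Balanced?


Equation: 2CaCO3 -> CaO + CO2
Check atoms: C: 2≠1, Ca: 2≠1, O: 6≠3
Not balanced

No, not balanced


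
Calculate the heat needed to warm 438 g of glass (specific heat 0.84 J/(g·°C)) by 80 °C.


q = mcΔT = 438 × 0.84 × 80
= 29433.60 J

29433.60 J


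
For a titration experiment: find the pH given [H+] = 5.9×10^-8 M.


pH = -log10([H+]) = -log10(5.9×10^-8)
= 8 - log10(5.9)
= 8 - 0.77
= 7.23

7.23


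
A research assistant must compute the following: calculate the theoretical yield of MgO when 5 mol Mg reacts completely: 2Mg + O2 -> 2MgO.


Mole ratio MgO:Mg = 2:2
n(MgO) = 5 × 2/2 = 5.000 mol
mass = 5.000 × 40.31 = 201.55 g

201.55 g


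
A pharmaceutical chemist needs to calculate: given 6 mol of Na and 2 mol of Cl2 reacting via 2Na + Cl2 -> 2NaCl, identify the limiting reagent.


Mole ratio available / coefficient:
  Na: 6/2 = 3.000
  Cl2: 2/1 = 2.000
Smaller ratio is limiting.

Cl2


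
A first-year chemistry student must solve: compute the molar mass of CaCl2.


M(CaCl2) = 1×40.08 + 2×35.45
= 40.08 + 70.9
= 110.98 g/mol

110.98 g/mol


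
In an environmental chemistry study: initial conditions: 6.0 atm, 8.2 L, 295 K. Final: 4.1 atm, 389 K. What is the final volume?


P1V1/T1 = P2V2/T2
V2 = P1V1T2/(T1P2)
= 6.0×8.2×389/(295×4.1)
= 15.824 L

15.824 L


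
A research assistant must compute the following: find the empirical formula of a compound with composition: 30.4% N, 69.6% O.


Assume 100 g sample. Moles of each element:
  N: 30.4/14.01 = 2.17 mol
  O: 69.6/16.0 = 4.35 mol
Divide by smallest (2.17):
  N: 2.17/2.17 = 1.0
  O: 4.35/2.17 = 2.0
Empirical formula: NO2

NO2


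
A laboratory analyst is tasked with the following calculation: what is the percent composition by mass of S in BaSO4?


M(BaSO4) = 1×137.33 + 1×32.07 + 4×16.0 = 233.40 g/mol
Mass of S = 1 × 32.07 = 32.07 g/mol
% S = 32.07/233.40 × 100 = 13.74%

13.74%


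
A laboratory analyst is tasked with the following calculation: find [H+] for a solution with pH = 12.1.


[H+] = 10^(-pH) = 10^(-12.1)
= 7.94×10^-13 M

7.94×10^-13 M


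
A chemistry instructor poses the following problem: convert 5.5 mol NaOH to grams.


M(NaOH) = 40.0 g/mol
mass = n × M = 5.5 × 40.0 = 220.00 g

220.00 g


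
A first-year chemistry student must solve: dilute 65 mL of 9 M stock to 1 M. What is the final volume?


C1V1 = C2V2
9 × 65 = 1 × V2
V2 = 585/1 = 585.0 mL

585.0 mL


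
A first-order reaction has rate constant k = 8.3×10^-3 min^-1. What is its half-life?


t½ = ln2/k = 0.693147/(8.3×10^-3 min^-1)
= 83.51 min

83.51 min


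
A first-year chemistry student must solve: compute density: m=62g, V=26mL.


ρ = mass/volume
= 62/26
= 2.385 g/mL

2.385 g/mL


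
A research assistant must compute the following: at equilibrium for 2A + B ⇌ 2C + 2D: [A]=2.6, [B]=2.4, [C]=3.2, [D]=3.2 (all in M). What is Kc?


Kc = [C]^2[D]^2/([A]^2[B])
= (3.2^2 × 3.2^2)/(2.6^2 × 2.4^1)
= 104.8576/16.224
= 6.463

6.463


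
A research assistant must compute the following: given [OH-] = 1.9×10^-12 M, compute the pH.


pOH = -log10([OH-]) = -log10(1.9×10^-12)
= 12 - log10(1.9) = 11.72
pH = 14 - pOH = 14 - 11.72 = 2.28

2.28


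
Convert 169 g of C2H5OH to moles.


M(C2H5OH) = 46.07 g/mol
n = mass/M = 169/46.07 = 3.6683 mol

3.6683 mol


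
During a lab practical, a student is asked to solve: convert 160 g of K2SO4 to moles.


M(K2SO4) = 174.27 g/mol
n = mass/M = 160/174.27 = 0.9181 mol

0.9181 mol


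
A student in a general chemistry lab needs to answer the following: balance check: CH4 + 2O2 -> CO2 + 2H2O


Equation: CH4 + 2O2 -> CO2 + 2H2O
Check atoms: C: 1=1, H: 4=4, O: 4=4
Balanced

Yes, balanced


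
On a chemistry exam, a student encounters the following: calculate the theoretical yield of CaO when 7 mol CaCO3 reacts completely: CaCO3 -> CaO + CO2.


Mole ratio CaO:CaCO3 = 1:1
n(CaO) = 7 × 1/1 = 7.000 mol
mass = 7.000 × 56.08 = 392.56 g

392.56 g


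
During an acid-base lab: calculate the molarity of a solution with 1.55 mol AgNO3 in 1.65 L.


M = n/V = 1.55/1.65 = 0.939 mol/L

0.939 M


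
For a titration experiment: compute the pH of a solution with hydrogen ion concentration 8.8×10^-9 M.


pH = -log10([H+]) = -log10(8.8×10^-9)
= 9 - log10(8.8)
= 9 - 0.94
= 8.06

8.06


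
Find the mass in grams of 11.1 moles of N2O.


M(N2O) = 44.02 g/mol
mass = n × M = 11.1 × 44.02 = 488.62 g

488.62 g


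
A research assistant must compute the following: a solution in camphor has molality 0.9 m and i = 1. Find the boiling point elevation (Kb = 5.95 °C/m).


ΔTb = Kb × m × i
= 5.95 × 0.9 × 1
= 5.355 °C

5.355 °C


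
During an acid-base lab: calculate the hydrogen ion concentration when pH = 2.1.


[H+] = 10^(-pH) = 10^(-2.1)
= 7.94×10^-3 M

7.94×10^-3 M


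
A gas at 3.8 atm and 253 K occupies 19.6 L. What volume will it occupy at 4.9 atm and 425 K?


P1V1/T1 = P2V2/T2
V2 = P1V1T2/(T1P2)
= 3.8×19.6×425/(253×4.9)
= 25.534 L

25.534 L


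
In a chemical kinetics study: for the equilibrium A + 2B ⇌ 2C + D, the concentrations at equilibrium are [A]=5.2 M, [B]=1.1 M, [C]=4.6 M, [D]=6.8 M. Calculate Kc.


Kc = [C]^2[D]/([A][B]^2)
= (4.6^2 × 6.8^1)/(5.2^1 × 1.1^2)
= 143.888/6.292
= 22.87

22.87


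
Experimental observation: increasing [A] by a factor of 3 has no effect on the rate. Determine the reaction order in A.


rate ∝ [A]^n
rate ∝ [A]^0
Order in A: 0

0


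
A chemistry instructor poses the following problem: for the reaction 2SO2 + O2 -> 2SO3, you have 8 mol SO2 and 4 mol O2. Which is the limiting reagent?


Mole ratio available / coefficient:
  SO2: 8/2 = 4.000
  O2: 4/1 = 4.000
Smaller ratio is limiting.

neither (stoichiometric); SO2 and O2 are fully consumed


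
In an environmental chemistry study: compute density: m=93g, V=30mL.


ρ = mass/volume
= 93/30
= 3.1 g/mL

3.1 g/mL


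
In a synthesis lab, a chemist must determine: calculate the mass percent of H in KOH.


M(KOH) = 1×39.1 + 1×16.0 + 1×1.008 = 56.108 g/mol
Mass of H = 1 × 1.008 = 1.008 g/mol
% H = 1.008/56.108 × 100 = 1.80%

1.80%


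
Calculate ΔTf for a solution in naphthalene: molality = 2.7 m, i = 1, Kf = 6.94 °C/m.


ΔTf = Kf × m × i
= 6.94 × 2.7 × 1
= 18.738 °C

18.738 °C
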